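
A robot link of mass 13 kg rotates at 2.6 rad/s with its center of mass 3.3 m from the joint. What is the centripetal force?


F = m * omega^2 * r
= 13 * 2.6^2 * 3.3
= 13 * 6.76 * 3.3
= 290.004 N


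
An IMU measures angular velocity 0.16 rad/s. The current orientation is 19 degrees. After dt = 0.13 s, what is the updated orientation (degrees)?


delta_theta = w * dt = 0.16 * 0.13 = 0.0208 rad
= 1.1918 deg
theta_new = 19 + 1.1918 = 20.1918 deg


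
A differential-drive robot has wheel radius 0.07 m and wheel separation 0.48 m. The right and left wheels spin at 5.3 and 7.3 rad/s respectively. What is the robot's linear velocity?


vR = r*wR = 0.07*5.3 = 0.371 m/s
vL = r*wL = 0.07*7.3 = 0.511 m/s
v = (vR+vL)/2 = 0.441 m/s
omega = (vR-vL)/L = -0.2917 rad/s
linear velocity = 0.441 m/s


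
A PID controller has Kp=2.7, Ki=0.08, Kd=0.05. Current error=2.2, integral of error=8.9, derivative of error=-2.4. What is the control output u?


u = Kp*e + Ki*int(e) + Kd*de/dt
= 2.7*2.2 + 0.08*8.9 + 0.05*(-2.4)
= 5.94 + 0.712 + -0.12
= 6.532


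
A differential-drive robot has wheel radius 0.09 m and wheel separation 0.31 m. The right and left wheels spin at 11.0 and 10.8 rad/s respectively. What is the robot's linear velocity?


vR = r*wR = 0.09*11.0 = 0.99 m/s
vL = r*wL = 0.09*10.8 = 0.972 m/s
v = (vR+vL)/2 = 0.981 m/s
omega = (vR-vL)/L = 0.0581 rad/s
linear velocity = 0.981 m/s


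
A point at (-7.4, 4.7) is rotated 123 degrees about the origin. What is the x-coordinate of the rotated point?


x' = x*cos(theta) - y*sin(theta)
cos(123 deg) = -0.5446, sin(123 deg) = 0.8387
x' = -7.4 * -0.5446 - 4.7 * 0.8387
= 4.0303 - 3.9418
= 0.0886


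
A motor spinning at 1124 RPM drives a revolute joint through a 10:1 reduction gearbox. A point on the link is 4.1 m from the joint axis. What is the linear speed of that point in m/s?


omega_motor = 1124 * 2*pi/60 = 117.705 rad/s
omega_joint = omega_motor / 10 = 11.7705 rad/s
v = omega_joint * r = 11.7705 * 4.1
= 48.2591 m/s


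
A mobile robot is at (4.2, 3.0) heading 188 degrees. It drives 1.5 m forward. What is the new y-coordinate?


y_new = y0 + d*sin(theta)
= 3.0 + 1.5*sin(188)
= 3.0 + -0.2088
= 2.7912


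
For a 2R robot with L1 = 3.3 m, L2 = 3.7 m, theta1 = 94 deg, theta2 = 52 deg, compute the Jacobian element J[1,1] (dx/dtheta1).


J[1,1] = -L1*sin(t1) - L2*sin(t1+t2)
= -3.3*sin(94) - 3.7*sin(146)
= -5.361


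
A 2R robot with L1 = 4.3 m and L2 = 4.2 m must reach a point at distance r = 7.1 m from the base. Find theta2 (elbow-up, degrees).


cos(theta2) = (r^2 - L1^2 - L2^2) / (2*L1*L2)
cos(theta2) = (50.41 - 18.49 - 17.64) / 36.12
cos(theta2) = 0.395349
theta2 = 66.7123 degrees


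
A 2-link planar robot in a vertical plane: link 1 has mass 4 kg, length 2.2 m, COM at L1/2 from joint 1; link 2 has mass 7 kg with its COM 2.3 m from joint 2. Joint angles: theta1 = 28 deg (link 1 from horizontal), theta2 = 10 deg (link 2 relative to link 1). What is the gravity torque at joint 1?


Horizontal distance from joint 1 to link-1 COM:
  x_c1 = (L1/2)*cos(t1) = 1.1 * 0.8829 = 0.9712 m
Horizontal distance from joint 1 to link-2 COM:
  x_c2 = L1*cos(t1) + Lc2*cos(t1+t2)
       = 2.2*0.8829 + 2.3*0.788 = 3.7549 m
tau1 = m1*g*x_c1 + m2*g*x_c2
     = 4*9.81*0.9712 + 7*9.81*3.7549
     = 38.1115 + 257.8496
     = 295.9612 Nm


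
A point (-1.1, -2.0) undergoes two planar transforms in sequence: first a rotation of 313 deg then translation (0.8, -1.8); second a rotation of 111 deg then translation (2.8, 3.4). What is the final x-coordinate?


After transform 1:
x1 = cos(313)*-1.1 - sin(313)*-2.0 + 0.8 = -1.4129
y1 = sin(313)*-1.1 + cos(313)*-2.0 + -1.8 = -2.3595
After transform 2:
x2 = cos(111)*-1.4129 - sin(111)*-2.3595 + 2.8
= 5.5091


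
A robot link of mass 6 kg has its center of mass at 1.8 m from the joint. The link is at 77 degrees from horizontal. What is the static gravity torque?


tau = m*g*L*cos(angle)
= 6 * 9.81 * 1.8 * cos(77 deg)
= 6 * 9.81 * 1.8 * 0.225
= 23.8331 Nm


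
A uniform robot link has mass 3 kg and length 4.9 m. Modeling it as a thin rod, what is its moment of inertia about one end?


I = (1/3) * m * L^2
= (1/3) * 3 * 4.9^2
= 0.333333 * 3 * 24.01
= 24.01 kg*m^2


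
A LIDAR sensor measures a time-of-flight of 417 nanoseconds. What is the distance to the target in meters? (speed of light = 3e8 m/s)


tof = 417 ns = 4.17e-07 s
dist = c * tof / 2
= 3e8 * 4.17e-07 / 2
= 62.55 m


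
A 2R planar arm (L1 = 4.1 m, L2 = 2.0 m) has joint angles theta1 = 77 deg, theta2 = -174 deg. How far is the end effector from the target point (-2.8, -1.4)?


End effector via forward kinematics:
x = L1*cos(t1) + L2*cos(t1+t2) = 0.6786
y = L1*sin(t1) + L2*sin(t1+t2) = 2.0098
Distance to target:
d = sqrt((-2.8 - 0.6786)^2 + (-1.4 - 2.0098)^2)
= sqrt(12.1004 + 11.6269)
= 4.8711 m


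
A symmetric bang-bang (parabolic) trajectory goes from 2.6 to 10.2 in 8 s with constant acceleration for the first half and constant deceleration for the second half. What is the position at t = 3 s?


Symmetric rest-to-rest: each phase covers (pf-p0)/2 in time T/2. 0.5*a*(T/2)^2 = (pf-p0)/2 => a = 4*(pf-p0)/T^2
a = 4*(10.2-2.6)/8^2 = 0.475
t = 3 is in the acceleration phase (t <= T/2).
p = p0 + 0.5*a*t^2 = 2.6 + 0.5*0.475*3^2
= 4.7375


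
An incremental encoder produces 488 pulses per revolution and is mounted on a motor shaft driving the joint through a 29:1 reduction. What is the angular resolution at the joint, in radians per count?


counts per rev = 488
effective counts at joint = 488 * 29 = 14152
resolution = 2*pi / 14152
= 4.4398e-04 rad/count


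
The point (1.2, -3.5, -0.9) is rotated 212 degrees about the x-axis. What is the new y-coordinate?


Rotation about x-axis: y' = y*cos(theta) - z*sin(theta)
= -3.5 * -0.848 - -0.9 * -0.5299
= 2.4912


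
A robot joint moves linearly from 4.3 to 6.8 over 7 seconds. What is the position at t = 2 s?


s = t/T = 2/7 = 0.2857
p(t) = p0 + (pf-p0)*s
= 4.3 + (6.8 - 4.3) * 0.2857
= 5.0143


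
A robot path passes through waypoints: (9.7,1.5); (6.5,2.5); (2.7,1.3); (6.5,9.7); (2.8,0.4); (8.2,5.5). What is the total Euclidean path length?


Segment lengths:
  seg1 = sqrt((-3.2)^2 + (1.0)^2) = 3.3526
  seg2 = sqrt((-3.8)^2 + (-1.2)^2) = 3.985
  seg3 = sqrt((3.8)^2 + (8.4)^2) = 9.2195
  seg4 = sqrt((-3.7)^2 + (-9.3)^2) = 10.009
  seg5 = sqrt((5.4)^2 + (5.1)^2) = 7.4277
Total = 33.9938


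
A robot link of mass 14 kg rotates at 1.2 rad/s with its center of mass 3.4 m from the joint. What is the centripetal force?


F = m * omega^2 * r
= 14 * 1.2^2 * 3.4
= 14 * 1.44 * 3.4
= 68.544 N


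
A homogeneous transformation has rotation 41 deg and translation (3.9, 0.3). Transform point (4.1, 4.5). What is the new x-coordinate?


x' = cos(theta)*px - sin(theta)*py + tx
= 0.7547*4.1 - 0.6561*4.5 + 3.9
= 4.042


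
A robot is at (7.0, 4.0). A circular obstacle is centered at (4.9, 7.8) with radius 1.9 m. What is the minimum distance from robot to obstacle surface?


center_dist = sqrt((7.0-4.9)^2 + (4.0-7.8)^2)
= sqrt(4.41 + 14.44)
= 4.3417
min_dist = center_dist - radius = 4.3417 - 1.9 = 2.4417 m


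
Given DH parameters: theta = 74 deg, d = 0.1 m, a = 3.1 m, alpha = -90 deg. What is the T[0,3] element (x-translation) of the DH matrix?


T[0,3] = a * cos(theta)
= 3.1 * cos(74 deg)
= 3.1 * 0.2756
= 0.8545


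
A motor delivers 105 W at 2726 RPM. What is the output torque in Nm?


omega = 2726 * 2*pi/60 = 285.4661 rad/s
tau = P / omega = 105 / 285.4661
= 0.3678 Nm


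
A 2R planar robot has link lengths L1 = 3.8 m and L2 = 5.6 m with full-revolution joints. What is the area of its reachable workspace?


r_max = L1 + L2 = 9.4 m
r_min = |L1 - L2| = 1.8 m
Area = pi*(r_max^2 - r_min^2)
= pi*(88.36 - 3.24)
= pi * 85.12
= 267.4124 m^2


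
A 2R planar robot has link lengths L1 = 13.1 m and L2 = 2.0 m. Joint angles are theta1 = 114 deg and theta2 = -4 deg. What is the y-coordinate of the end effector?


Convert angles to radians: theta1 = 1.9897, theta2 = -0.0698
y = L1*sin(theta1) + L2*sin(theta1+theta2)
y = 11.9674 + 1.8794
y = 13.8468


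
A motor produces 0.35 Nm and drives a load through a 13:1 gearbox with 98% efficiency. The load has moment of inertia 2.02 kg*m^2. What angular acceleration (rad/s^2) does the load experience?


tau_out = tau_motor * N * eta
= 0.35 * 13 * 0.98 = 4.459 Nm
alpha = tau_out / I = 4.459 / 2.02
= 2.2074 rad/s^2


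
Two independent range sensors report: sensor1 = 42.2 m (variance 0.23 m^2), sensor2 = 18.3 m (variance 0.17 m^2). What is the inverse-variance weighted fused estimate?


w1 = (1/var1) / (1/var1 + 1/var2)
   = 4.3478 / (4.3478 + 5.8824) = 0.425
w2 = 1 - w1 = 0.575
fused = w1*s1 + w2*s2 = 17.935 + 10.5225
= 28.4575 m


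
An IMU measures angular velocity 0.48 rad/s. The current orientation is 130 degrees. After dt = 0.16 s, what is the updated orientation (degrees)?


delta_theta = w * dt = 0.48 * 0.16 = 0.0768 rad
= 4.4003 deg
theta_new = 130 + 4.4003 = 134.4003 deg


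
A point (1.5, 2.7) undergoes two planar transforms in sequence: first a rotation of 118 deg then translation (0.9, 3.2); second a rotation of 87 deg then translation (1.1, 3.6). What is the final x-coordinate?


After transform 1:
x1 = cos(118)*1.5 - sin(118)*2.7 + 0.9 = -2.1882
y1 = sin(118)*1.5 + cos(118)*2.7 + 3.2 = 3.2568
After transform 2:
x2 = cos(87)*-2.1882 - sin(87)*3.2568 + 1.1
= -2.2669


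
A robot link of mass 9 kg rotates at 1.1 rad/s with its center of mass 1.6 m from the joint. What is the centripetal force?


F = m * omega^2 * r
= 9 * 1.1^2 * 1.6
= 9 * 1.21 * 1.6
= 17.424 N


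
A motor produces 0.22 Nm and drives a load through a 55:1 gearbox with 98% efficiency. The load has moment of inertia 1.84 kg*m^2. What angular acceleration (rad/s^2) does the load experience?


tau_out = tau_motor * N * eta
= 0.22 * 55 * 0.98 = 11.858 Nm
alpha = tau_out / I = 11.858 / 1.84
= 6.4446 rad/s^2


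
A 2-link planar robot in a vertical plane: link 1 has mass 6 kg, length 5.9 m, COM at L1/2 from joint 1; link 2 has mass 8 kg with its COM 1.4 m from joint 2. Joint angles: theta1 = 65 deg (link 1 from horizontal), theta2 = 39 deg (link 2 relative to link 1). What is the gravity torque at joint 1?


Horizontal distance from joint 1 to link-1 COM:
  x_c1 = (L1/2)*cos(t1) = 2.95 * 0.4226 = 1.2467 m
Horizontal distance from joint 1 to link-2 COM:
  x_c2 = L1*cos(t1) + Lc2*cos(t1+t2)
       = 5.9*0.4226 + 1.4*-0.2419 = 2.1548 m
tau1 = m1*g*x_c1 + m2*g*x_c2
     = 6*9.81*1.2467 + 8*9.81*2.1548
     = 73.3822 + 169.1053
     = 242.4875 Nm


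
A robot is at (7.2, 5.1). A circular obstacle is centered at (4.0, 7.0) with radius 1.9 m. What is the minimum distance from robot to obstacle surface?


center_dist = sqrt((7.2-4.0)^2 + (5.1-7.0)^2)
= sqrt(10.24 + 3.61)
= 3.7216
min_dist = center_dist - radius = 3.7216 - 1.9 = 1.8216 m


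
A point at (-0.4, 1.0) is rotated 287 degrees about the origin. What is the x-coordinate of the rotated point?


x' = x*cos(theta) - y*sin(theta)
cos(287 deg) = 0.2924, sin(287 deg) = -0.9563
x' = -0.4 * 0.2924 - 1.0 * -0.9563
= -0.1169 - -0.9563
= 0.8394


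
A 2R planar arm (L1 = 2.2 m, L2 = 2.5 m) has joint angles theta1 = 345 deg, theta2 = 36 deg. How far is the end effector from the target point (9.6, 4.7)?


End effector via forward kinematics:
x = L1*cos(t1) + L2*cos(t1+t2) = 4.459
y = L1*sin(t1) + L2*sin(t1+t2) = 0.3265
Distance to target:
d = sqrt((9.6 - 4.459)^2 + (4.7 - 0.3265)^2)
= sqrt(26.43 + 19.1273)
= 6.7496 m


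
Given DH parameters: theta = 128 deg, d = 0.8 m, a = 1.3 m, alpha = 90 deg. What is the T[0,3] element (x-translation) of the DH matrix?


T[0,3] = a * cos(theta)
= 1.3 * cos(128 deg)
= 1.3 * -0.6157
= -0.8004


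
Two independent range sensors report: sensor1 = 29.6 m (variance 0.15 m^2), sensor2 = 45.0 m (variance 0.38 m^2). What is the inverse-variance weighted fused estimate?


w1 = (1/var1) / (1/var1 + 1/var2)
   = 6.6667 / (6.6667 + 2.6316) = 0.717
w2 = 1 - w1 = 0.283
fused = w1*s1 + w2*s2 = 21.2226 + 12.7358
= 33.9585 m


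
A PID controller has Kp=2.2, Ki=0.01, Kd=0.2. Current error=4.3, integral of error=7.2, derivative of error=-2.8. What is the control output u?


u = Kp*e + Ki*int(e) + Kd*de/dt
= 2.2*4.3 + 0.01*7.2 + 0.2*(-2.8)
= 9.46 + 0.072 + -0.56
= 8.972


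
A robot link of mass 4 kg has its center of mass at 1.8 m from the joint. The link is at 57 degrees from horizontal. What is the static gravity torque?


tau = m*g*L*cos(angle)
= 4 * 9.81 * 1.8 * cos(57 deg)
= 4 * 9.81 * 1.8 * 0.5446
= 38.4689 Nm


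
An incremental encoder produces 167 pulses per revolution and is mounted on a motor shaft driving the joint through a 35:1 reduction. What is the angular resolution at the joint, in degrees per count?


counts per rev = 167
effective counts at joint = 167 * 35 = 5845
resolution = 360 / 5845
= 0.0616 deg/count


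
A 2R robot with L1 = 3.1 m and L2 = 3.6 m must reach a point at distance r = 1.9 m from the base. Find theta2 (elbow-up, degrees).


cos(theta2) = (r^2 - L1^2 - L2^2) / (2*L1*L2)
cos(theta2) = (3.61 - 9.61 - 12.96) / 22.32
cos(theta2) = -0.849462
theta2 = 148.1532 degrees


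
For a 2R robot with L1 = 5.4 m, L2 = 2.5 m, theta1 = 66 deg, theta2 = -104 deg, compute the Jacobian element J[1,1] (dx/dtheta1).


J[1,1] = -L1*sin(t1) - L2*sin(t1+t2)
= -5.4*sin(66) - 2.5*sin(-38)
= -3.394


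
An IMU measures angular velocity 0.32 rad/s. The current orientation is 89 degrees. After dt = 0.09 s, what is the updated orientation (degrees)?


delta_theta = w * dt = 0.32 * 0.09 = 0.0288 rad
= 1.6501 deg
theta_new = 89 + 1.6501 = 90.6501 deg


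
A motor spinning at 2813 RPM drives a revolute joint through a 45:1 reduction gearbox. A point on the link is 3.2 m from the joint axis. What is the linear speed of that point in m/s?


omega_motor = 2813 * 2*pi/60 = 294.5767 rad/s
omega_joint = omega_motor / 45 = 6.5461 rad/s
v = omega_joint * r = 6.5461 * 3.2
= 20.9477 m/s


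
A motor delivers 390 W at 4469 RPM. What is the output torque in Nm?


omega = 4469 * 2*pi/60 = 467.9926 rad/s
tau = P / omega = 390 / 467.9926
= 0.8333 Nm


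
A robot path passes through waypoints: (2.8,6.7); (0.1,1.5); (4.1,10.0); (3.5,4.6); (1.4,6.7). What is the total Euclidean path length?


Segment lengths:
  seg1 = sqrt((-2.7)^2 + (-5.2)^2) = 5.8592
  seg2 = sqrt((4.0)^2 + (8.5)^2) = 9.3941
  seg3 = sqrt((-0.6)^2 + (-5.4)^2) = 5.4332
  seg4 = sqrt((-2.1)^2 + (2.1)^2) = 2.9698
Total = 23.6564


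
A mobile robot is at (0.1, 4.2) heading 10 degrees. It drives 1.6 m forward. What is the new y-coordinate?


y_new = y0 + d*sin(theta)
= 4.2 + 1.6*sin(10)
= 4.2 + 0.2778
= 4.4778


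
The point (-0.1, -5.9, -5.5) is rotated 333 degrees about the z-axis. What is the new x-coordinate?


Rotation about z-axis: x' = x*cos(theta) - y*sin(theta)
= -0.1 * 0.891 - -5.9 * -0.454
= -2.7676


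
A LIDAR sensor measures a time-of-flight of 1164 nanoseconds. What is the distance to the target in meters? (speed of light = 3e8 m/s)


tof = 1164 ns = 1.164e-06 s
dist = c * tof / 2
= 3e8 * 1.164e-06 / 2
= 174.6 m


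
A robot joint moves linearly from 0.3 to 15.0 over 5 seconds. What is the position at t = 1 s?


s = t/T = 1/5 = 0.2
p(t) = p0 + (pf-p0)*s
= 0.3 + (15.0 - 0.3) * 0.2
= 3.24


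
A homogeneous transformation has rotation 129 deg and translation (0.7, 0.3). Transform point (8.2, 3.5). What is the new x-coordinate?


x' = cos(theta)*px - sin(theta)*py + tx
= -0.6293*8.2 - 0.7771*3.5 + 0.7
= -7.1804


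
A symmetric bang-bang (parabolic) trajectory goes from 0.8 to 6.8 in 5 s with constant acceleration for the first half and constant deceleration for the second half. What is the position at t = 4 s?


Symmetric rest-to-rest: each phase covers (pf-p0)/2 in time T/2. 0.5*a*(T/2)^2 = (pf-p0)/2 => a = 4*(pf-p0)/T^2
a = 4*(6.8-0.8)/5^2 = 0.96
t = 4 is in the deceleration phase (t > T/2).
p = pf - 0.5*a*(T-t)^2 = 6.8 - 0.5*0.96*1^2
= 6.32


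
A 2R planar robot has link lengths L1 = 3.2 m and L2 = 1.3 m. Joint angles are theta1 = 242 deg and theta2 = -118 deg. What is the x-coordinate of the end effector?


Convert angles to radians: theta1 = 4.2237, theta2 = -2.0595
x = L1*cos(theta1) + L2*cos(theta1+theta2)
x = -1.5023 + -0.727
x = -2.2293


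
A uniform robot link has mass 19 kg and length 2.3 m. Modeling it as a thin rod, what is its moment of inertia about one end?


I = (1/3) * m * L^2
= (1/3) * 19 * 2.3^2
= 0.333333 * 19 * 5.29
= 33.5033 kg*m^2


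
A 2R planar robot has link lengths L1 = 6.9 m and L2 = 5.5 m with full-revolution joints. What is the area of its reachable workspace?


r_max = L1 + L2 = 12.4 m
r_min = |L1 - L2| = 1.4 m
Area = pi*(r_max^2 - r_min^2)
= pi*(153.76 - 1.96)
= pi * 151.8
= 476.8938 m^2


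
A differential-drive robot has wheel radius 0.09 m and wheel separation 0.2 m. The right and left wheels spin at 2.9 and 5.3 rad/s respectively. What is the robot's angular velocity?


vR = r*wR = 0.09*2.9 = 0.261 m/s
vL = r*wL = 0.09*5.3 = 0.477 m/s
v = (vR+vL)/2 = 0.369 m/s
omega = (vR-vL)/L = -1.08 rad/s
angular velocity = -1.08 rad/s


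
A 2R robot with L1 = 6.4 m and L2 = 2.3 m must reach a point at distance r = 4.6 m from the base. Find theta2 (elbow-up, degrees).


cos(theta2) = (r^2 - L1^2 - L2^2) / (2*L1*L2)
cos(theta2) = (21.16 - 40.96 - 5.29) / 29.44
cos(theta2) = -0.852242
theta2 = 148.4563 degrees


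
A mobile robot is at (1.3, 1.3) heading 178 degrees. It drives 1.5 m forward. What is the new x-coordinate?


x_new = x0 + d*cos(theta)
= 1.3 + 1.5*cos(178)
= 1.3 + -1.4991
= -0.1991


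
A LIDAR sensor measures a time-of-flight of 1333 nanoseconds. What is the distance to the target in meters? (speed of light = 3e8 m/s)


tof = 1333 ns = 1.333e-06 s
dist = c * tof / 2
= 3e8 * 1.333e-06 / 2
= 199.95 m


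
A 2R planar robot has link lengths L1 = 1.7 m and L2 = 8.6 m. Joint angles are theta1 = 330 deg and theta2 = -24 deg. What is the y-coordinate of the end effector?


Convert angles to radians: theta1 = 5.7596, theta2 = -0.4189
y = L1*sin(theta1) + L2*sin(theta1+theta2)
y = -0.85 + -6.9575
y = -7.8075


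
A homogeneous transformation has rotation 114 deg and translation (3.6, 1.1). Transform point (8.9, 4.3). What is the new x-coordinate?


x' = cos(theta)*px - sin(theta)*py + tx
= -0.4067*8.9 - 0.9135*4.3 + 3.6
= -3.9482


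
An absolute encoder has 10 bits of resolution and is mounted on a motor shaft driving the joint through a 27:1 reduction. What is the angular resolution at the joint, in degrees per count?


counts = 2^10 = 1024
effective counts at joint = 1024 * 27 = 27648
resolution = 360 / 27648
= 0.013 deg/count


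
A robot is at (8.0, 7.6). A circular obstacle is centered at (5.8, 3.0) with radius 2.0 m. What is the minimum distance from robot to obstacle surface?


center_dist = sqrt((8.0-5.8)^2 + (7.6-3.0)^2)
= sqrt(4.84 + 21.16)
= 5.099
min_dist = center_dist - radius = 5.099 - 2.0 = 3.099 m


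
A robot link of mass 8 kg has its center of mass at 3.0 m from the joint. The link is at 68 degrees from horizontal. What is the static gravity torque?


tau = m*g*L*cos(angle)
= 8 * 9.81 * 3.0 * cos(68 deg)
= 8 * 9.81 * 3.0 * 0.3746
= 88.1974 Nm


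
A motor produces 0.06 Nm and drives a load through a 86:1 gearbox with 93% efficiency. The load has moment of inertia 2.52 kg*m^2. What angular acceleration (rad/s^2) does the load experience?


tau_out = tau_motor * N * eta
= 0.06 * 86 * 0.93 = 4.7988 Nm
alpha = tau_out / I = 4.7988 / 2.52
= 1.9043 rad/s^2


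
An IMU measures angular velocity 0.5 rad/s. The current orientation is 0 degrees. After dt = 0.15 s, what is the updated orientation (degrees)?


delta_theta = w * dt = 0.5 * 0.15 = 0.075 rad
= 4.2972 deg
theta_new = 0 + 4.2972 = 4.2972 deg


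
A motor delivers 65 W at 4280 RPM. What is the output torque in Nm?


omega = 4280 * 2*pi/60 = 448.2006 rad/s
tau = P / omega = 65 / 448.2006
= 0.145 Nm


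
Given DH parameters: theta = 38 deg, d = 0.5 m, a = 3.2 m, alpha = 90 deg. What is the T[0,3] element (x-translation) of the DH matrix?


T[0,3] = a * cos(theta)
= 3.2 * cos(38 deg)
= 3.2 * 0.788
= 2.5216


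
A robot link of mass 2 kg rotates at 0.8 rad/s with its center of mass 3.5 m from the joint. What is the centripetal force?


F = m * omega^2 * r
= 2 * 0.8^2 * 3.5
= 2 * 0.64 * 3.5
= 4.48 N


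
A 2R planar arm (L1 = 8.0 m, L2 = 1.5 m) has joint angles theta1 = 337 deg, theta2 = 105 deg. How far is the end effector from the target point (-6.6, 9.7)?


End effector via forward kinematics:
x = L1*cos(t1) + L2*cos(t1+t2) = 7.5728
y = L1*sin(t1) + L2*sin(t1+t2) = -1.6404
Distance to target:
d = sqrt((-6.6 - 7.5728)^2 + (9.7 - -1.6404)^2)
= sqrt(200.8682 + 128.6057)
= 18.1514 m


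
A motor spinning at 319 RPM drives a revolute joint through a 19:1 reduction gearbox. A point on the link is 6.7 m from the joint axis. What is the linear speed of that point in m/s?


omega_motor = 319 * 2*pi/60 = 33.4056 rad/s
omega_joint = omega_motor / 19 = 1.7582 rad/s
v = omega_joint * r = 1.7582 * 6.7
= 11.7799 m/s


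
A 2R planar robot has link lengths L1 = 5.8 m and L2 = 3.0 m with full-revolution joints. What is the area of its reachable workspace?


r_max = L1 + L2 = 8.8 m
r_min = |L1 - L2| = 2.8 m
Area = pi*(r_max^2 - r_min^2)
= pi*(77.44 - 7.84)
= pi * 69.6
= 218.6548 m^2


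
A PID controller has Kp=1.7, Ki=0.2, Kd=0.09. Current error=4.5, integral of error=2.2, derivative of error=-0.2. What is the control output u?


u = Kp*e + Ki*int(e) + Kd*de/dt
= 1.7*4.5 + 0.2*2.2 + 0.09*(-0.2)
= 7.65 + 0.44 + -0.018
= 8.072


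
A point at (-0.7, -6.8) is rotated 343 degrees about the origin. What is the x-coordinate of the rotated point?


x' = x*cos(theta) - y*sin(theta)
cos(343 deg) = 0.9563, sin(343 deg) = -0.2924
x' = -0.7 * 0.9563 - -6.8 * -0.2924
= -0.6694 - 1.9881
= -2.6575


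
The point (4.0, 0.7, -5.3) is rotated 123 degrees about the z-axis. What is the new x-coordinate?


Rotation about z-axis: x' = x*cos(theta) - y*sin(theta)
= 4.0 * -0.5446 - 0.7 * 0.8387
= -2.7656


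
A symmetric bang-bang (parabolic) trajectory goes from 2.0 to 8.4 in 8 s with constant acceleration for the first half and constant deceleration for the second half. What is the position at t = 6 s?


Symmetric rest-to-rest: each phase covers (pf-p0)/2 in time T/2. 0.5*a*(T/2)^2 = (pf-p0)/2 => a = 4*(pf-p0)/T^2
a = 4*(8.4-2.0)/8^2 = 0.4
t = 6 is in the deceleration phase (t > T/2).
p = pf - 0.5*a*(T-t)^2 = 8.4 - 0.5*0.4*2^2
= 7.6


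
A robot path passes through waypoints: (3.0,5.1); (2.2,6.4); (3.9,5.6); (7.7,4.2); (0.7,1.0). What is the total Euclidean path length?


Segment lengths:
  seg1 = sqrt((-0.8)^2 + (1.3)^2) = 1.5264
  seg2 = sqrt((1.7)^2 + (-0.8)^2) = 1.8788
  seg3 = sqrt((3.8)^2 + (-1.4)^2) = 4.0497
  seg4 = sqrt((-7.0)^2 + (-3.2)^2) = 7.6968
Total = 15.1517


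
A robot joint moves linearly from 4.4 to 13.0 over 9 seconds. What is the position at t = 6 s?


s = t/T = 6/9 = 0.6667
p(t) = p0 + (pf-p0)*s
= 4.4 + (13.0 - 4.4) * 0.6667
= 10.1333


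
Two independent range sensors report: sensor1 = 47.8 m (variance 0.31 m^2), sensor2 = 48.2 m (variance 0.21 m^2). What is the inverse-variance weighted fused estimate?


w1 = (1/var1) / (1/var1 + 1/var2)
   = 3.2258 / (3.2258 + 4.7619) = 0.4038
w2 = 1 - w1 = 0.5962
fused = w1*s1 + w2*s2 = 19.3038 + 28.7346
= 48.0385 m


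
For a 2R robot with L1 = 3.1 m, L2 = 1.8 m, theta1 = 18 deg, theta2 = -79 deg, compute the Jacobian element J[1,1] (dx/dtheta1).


J[1,1] = -L1*sin(t1) - L2*sin(t1+t2)
= -3.1*sin(18) - 1.8*sin(-61)
= 0.6164


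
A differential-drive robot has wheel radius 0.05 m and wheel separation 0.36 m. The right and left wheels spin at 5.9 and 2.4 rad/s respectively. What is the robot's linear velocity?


vR = r*wR = 0.05*5.9 = 0.295 m/s
vL = r*wL = 0.05*2.4 = 0.12 m/s
v = (vR+vL)/2 = 0.2075 m/s
omega = (vR-vL)/L = 0.4861 rad/s
linear velocity = 0.2075 m/s


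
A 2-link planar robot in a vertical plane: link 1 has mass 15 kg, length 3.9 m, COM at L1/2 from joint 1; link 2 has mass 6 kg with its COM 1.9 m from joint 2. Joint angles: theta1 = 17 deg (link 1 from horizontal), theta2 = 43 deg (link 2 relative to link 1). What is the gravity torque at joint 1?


Horizontal distance from joint 1 to link-1 COM:
  x_c1 = (L1/2)*cos(t1) = 1.95 * 0.9563 = 1.8648 m
Horizontal distance from joint 1 to link-2 COM:
  x_c2 = L1*cos(t1) + Lc2*cos(t1+t2)
       = 3.9*0.9563 + 1.9*0.5 = 4.6796 m
tau1 = m1*g*x_c1 + m2*g*x_c2
     = 15*9.81*1.8648 + 6*9.81*4.6796
     = 274.4045 + 275.4406
     = 549.8451 Nm


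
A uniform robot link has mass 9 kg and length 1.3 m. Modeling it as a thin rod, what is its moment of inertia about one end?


I = (1/3) * m * L^2
= (1/3) * 9 * 1.3^2
= 0.333333 * 9 * 1.69
= 5.07 kg*m^2


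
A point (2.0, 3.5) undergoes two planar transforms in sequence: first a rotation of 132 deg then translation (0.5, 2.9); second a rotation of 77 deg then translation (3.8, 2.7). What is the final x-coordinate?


After transform 1:
x1 = cos(132)*2.0 - sin(132)*3.5 + 0.5 = -3.4393
y1 = sin(132)*2.0 + cos(132)*3.5 + 2.9 = 2.0443
After transform 2:
x2 = cos(77)*-3.4393 - sin(77)*2.0443 + 3.8
= 1.0344


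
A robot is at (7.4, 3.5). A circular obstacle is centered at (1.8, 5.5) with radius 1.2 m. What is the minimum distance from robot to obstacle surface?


center_dist = sqrt((7.4-1.8)^2 + (3.5-5.5)^2)
= sqrt(31.36 + 4.0)
= 5.9464
min_dist = center_dist - radius = 5.9464 - 1.2 = 4.7464 m


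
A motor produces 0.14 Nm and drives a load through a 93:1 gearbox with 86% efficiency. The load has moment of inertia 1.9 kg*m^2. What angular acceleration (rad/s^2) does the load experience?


tau_out = tau_motor * N * eta
= 0.14 * 93 * 0.86 = 11.1972 Nm
alpha = tau_out / I = 11.1972 / 1.9
= 5.8933 rad/s^2


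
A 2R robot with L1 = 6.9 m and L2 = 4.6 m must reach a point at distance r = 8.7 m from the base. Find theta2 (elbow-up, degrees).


cos(theta2) = (r^2 - L1^2 - L2^2) / (2*L1*L2)
cos(theta2) = (75.69 - 47.61 - 21.16) / 63.48
cos(theta2) = 0.109011
theta2 = 83.7417 degrees


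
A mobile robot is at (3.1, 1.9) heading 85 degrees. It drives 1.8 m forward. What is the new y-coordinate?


y_new = y0 + d*sin(theta)
= 1.9 + 1.8*sin(85)
= 1.9 + 1.7932
= 3.6932


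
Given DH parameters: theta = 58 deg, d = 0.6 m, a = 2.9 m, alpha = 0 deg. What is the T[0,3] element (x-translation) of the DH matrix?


T[0,3] = a * cos(theta)
= 2.9 * cos(58 deg)
= 2.9 * 0.5299
= 1.5368


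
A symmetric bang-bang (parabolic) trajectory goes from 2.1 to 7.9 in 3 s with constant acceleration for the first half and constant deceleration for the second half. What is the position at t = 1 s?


Symmetric rest-to-rest: each phase covers (pf-p0)/2 in time T/2. 0.5*a*(T/2)^2 = (pf-p0)/2 => a = 4*(pf-p0)/T^2
a = 4*(7.9-2.1)/3^2 = 2.5778
t = 1 is in the acceleration phase (t <= T/2).
p = p0 + 0.5*a*t^2 = 2.1 + 0.5*2.5778*1^2
= 3.3889


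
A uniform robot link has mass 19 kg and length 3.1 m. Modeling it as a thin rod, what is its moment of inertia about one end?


I = (1/3) * m * L^2
= (1/3) * 19 * 3.1^2
= 0.333333 * 19 * 9.61
= 60.8633 kg*m^2


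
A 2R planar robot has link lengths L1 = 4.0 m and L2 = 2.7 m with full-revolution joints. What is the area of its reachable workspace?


r_max = L1 + L2 = 6.7 m
r_min = |L1 - L2| = 1.3 m
Area = pi*(r_max^2 - r_min^2)
= pi*(44.89 - 1.69)
= pi * 43.2
= 135.7168 m^2


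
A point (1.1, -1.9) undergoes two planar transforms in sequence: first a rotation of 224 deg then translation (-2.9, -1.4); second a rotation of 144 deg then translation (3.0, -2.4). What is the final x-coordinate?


After transform 1:
x1 = cos(224)*1.1 - sin(224)*-1.9 + -2.9 = -5.0111
y1 = sin(224)*1.1 + cos(224)*-1.9 + -1.4 = -0.7974
After transform 2:
x2 = cos(144)*-5.0111 - sin(144)*-0.7974 + 3.0
= 7.5228


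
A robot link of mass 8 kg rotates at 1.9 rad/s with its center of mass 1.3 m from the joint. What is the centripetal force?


F = m * omega^2 * r
= 8 * 1.9^2 * 1.3
= 8 * 3.61 * 1.3
= 37.544 N


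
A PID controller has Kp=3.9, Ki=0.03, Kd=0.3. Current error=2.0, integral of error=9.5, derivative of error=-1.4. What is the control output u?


u = Kp*e + Ki*int(e) + Kd*de/dt
= 3.9*2.0 + 0.03*9.5 + 0.3*(-1.4)
= 7.8 + 0.285 + -0.42
= 7.665


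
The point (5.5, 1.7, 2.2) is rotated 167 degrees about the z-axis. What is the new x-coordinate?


Rotation about z-axis: x' = x*cos(theta) - y*sin(theta)
= 5.5 * -0.9744 - 1.7 * 0.225
= -5.7415


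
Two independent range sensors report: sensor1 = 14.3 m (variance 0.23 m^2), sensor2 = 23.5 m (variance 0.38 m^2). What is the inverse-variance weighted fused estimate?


w1 = (1/var1) / (1/var1 + 1/var2)
   = 4.3478 / (4.3478 + 2.6316) = 0.623
w2 = 1 - w1 = 0.377
fused = w1*s1 + w2*s2 = 8.9082 + 8.8607
= 17.7689 m


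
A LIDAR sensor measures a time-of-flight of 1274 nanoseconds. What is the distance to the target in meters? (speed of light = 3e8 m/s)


tof = 1274 ns = 1.274e-06 s
dist = c * tof / 2
= 3e8 * 1.274e-06 / 2
= 191.1 m


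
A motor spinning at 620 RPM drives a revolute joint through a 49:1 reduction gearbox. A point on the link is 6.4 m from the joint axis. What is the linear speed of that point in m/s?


omega_motor = 620 * 2*pi/60 = 64.9262 rad/s
omega_joint = omega_motor / 49 = 1.325 rad/s
v = omega_joint * r = 1.325 * 6.4
= 8.4802 m/s


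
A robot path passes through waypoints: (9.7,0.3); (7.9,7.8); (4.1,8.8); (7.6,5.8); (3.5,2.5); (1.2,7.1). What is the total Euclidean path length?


Segment lengths:
  seg1 = sqrt((-1.8)^2 + (7.5)^2) = 7.713
  seg2 = sqrt((-3.8)^2 + (1.0)^2) = 3.9294
  seg3 = sqrt((3.5)^2 + (-3.0)^2) = 4.6098
  seg4 = sqrt((-4.1)^2 + (-3.3)^2) = 5.2631
  seg5 = sqrt((-2.3)^2 + (4.6)^2) = 5.143
Total = 26.6582


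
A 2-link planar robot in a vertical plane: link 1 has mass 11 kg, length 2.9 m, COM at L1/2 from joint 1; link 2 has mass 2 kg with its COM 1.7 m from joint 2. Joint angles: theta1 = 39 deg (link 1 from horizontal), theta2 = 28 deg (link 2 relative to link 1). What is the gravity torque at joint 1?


Horizontal distance from joint 1 to link-1 COM:
  x_c1 = (L1/2)*cos(t1) = 1.45 * 0.7771 = 1.1269 m
Horizontal distance from joint 1 to link-2 COM:
  x_c2 = L1*cos(t1) + Lc2*cos(t1+t2)
       = 2.9*0.7771 + 1.7*0.3907 = 2.918 m
tau1 = m1*g*x_c1 + m2*g*x_c2
     = 11*9.81*1.1269 + 2*9.81*2.918
     = 121.5996 + 57.2505
     = 178.8501 Nm


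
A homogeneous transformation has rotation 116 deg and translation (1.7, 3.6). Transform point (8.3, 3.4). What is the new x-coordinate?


x' = cos(theta)*px - sin(theta)*py + tx
= -0.4384*8.3 - 0.8988*3.4 + 1.7
= -4.9944


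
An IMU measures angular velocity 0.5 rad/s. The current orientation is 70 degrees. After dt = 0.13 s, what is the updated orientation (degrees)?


delta_theta = w * dt = 0.5 * 0.13 = 0.065 rad
= 3.7242 deg
theta_new = 70 + 3.7242 = 73.7242 deg


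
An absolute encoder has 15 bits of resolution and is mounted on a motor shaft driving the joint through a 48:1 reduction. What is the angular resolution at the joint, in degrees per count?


counts = 2^15 = 32768
effective counts at joint = 32768 * 48 = 1572864
resolution = 360 / 1572864
= 2.2888e-04 deg/count


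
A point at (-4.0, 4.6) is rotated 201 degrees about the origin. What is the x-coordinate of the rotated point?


x' = x*cos(theta) - y*sin(theta)
cos(201 deg) = -0.9336, sin(201 deg) = -0.3584
x' = -4.0 * -0.9336 - 4.6 * -0.3584
= 3.7343 - -1.6485
= 5.3828


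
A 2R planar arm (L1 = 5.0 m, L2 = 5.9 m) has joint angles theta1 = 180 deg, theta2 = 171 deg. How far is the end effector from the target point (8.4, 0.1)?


End effector via forward kinematics:
x = L1*cos(t1) + L2*cos(t1+t2) = 0.8274
y = L1*sin(t1) + L2*sin(t1+t2) = -0.923
Distance to target:
d = sqrt((8.4 - 0.8274)^2 + (0.1 - -0.923)^2)
= sqrt(57.3449 + 1.0465)
= 7.6414 m


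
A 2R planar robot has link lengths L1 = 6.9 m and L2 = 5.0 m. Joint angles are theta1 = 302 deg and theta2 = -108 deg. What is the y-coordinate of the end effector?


Convert angles to radians: theta1 = 5.2709, theta2 = -1.885
y = L1*sin(theta1) + L2*sin(theta1+theta2)
y = -5.8515 + -1.2096
y = -7.0611


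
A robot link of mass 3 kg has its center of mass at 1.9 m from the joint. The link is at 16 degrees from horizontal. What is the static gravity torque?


tau = m*g*L*cos(angle)
= 3 * 9.81 * 1.9 * cos(16 deg)
= 3 * 9.81 * 1.9 * 0.9613
= 53.7509 Nm


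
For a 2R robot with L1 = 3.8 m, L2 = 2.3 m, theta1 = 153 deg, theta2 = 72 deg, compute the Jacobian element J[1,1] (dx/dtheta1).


J[1,1] = -L1*sin(t1) - L2*sin(t1+t2)
= -3.8*sin(153) - 2.3*sin(225)
= -0.0988


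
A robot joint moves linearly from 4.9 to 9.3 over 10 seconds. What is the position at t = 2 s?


s = t/T = 2/10 = 0.2
p(t) = p0 + (pf-p0)*s
= 4.9 + (9.3 - 4.9) * 0.2
= 5.78


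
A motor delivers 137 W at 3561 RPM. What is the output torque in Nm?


omega = 3561 * 2*pi/60 = 372.907 rad/s
tau = P / omega = 137 / 372.907
= 0.3674 Nm


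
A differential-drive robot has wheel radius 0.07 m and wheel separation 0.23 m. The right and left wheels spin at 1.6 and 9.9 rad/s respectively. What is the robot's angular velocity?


vR = r*wR = 0.07*1.6 = 0.112 m/s
vL = r*wL = 0.07*9.9 = 0.693 m/s
v = (vR+vL)/2 = 0.4025 m/s
omega = (vR-vL)/L = -2.5261 rad/s
angular velocity = -2.5261 rad/s


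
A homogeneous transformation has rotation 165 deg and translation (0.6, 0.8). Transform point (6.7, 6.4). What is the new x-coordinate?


x' = cos(theta)*px - sin(theta)*py + tx
= -0.9659*6.7 - 0.2588*6.4 + 0.6
= -7.5281


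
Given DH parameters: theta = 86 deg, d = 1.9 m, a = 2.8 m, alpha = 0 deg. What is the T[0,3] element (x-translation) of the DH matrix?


T[0,3] = a * cos(theta)
= 2.8 * cos(86 deg)
= 2.8 * 0.0698
= 0.1953


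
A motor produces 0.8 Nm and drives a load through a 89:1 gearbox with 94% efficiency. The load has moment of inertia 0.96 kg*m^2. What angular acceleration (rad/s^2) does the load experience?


tau_out = tau_motor * N * eta
= 0.8 * 89 * 0.94 = 66.928 Nm
alpha = tau_out / I = 66.928 / 0.96
= 69.7167 rad/s^2


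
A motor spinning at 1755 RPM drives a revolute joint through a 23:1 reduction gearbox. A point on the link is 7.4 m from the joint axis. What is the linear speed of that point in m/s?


omega_motor = 1755 * 2*pi/60 = 183.7832 rad/s
omega_joint = omega_motor / 23 = 7.9906 rad/s
v = omega_joint * r = 7.9906 * 7.4
= 59.1302 m/s


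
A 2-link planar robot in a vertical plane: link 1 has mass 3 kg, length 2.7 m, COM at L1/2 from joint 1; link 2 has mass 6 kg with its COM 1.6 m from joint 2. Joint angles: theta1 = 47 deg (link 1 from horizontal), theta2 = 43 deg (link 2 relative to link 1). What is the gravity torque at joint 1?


Horizontal distance from joint 1 to link-1 COM:
  x_c1 = (L1/2)*cos(t1) = 1.35 * 0.682 = 0.9207 m
Horizontal distance from joint 1 to link-2 COM:
  x_c2 = L1*cos(t1) + Lc2*cos(t1+t2)
       = 2.7*0.682 + 1.6*0.0 = 1.8414 m
tau1 = m1*g*x_c1 + m2*g*x_c2
     = 3*9.81*0.9207 + 6*9.81*1.8414
     = 27.0961 + 108.3845
     = 135.4807 Nm


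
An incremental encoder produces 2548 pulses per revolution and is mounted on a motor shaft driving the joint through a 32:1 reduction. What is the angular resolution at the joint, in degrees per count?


counts per rev = 2548
effective counts at joint = 2548 * 32 = 81536
resolution = 360 / 81536
= 0.0044 deg/count


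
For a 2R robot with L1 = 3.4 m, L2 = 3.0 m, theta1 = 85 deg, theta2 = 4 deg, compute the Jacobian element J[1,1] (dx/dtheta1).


J[1,1] = -L1*sin(t1) - L2*sin(t1+t2)
= -3.4*sin(85) - 3.0*sin(89)
= -6.3866


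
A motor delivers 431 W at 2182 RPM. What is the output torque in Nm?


omega = 2182 * 2*pi/60 = 228.4985 rad/s
tau = P / omega = 431 / 228.4985
= 1.8862 Nm


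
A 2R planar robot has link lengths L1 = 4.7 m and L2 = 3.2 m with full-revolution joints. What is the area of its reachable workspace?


r_max = L1 + L2 = 7.9 m
r_min = |L1 - L2| = 1.5 m
Area = pi*(r_max^2 - r_min^2)
= pi*(62.41 - 2.25)
= pi * 60.16
= 188.9982 m^2


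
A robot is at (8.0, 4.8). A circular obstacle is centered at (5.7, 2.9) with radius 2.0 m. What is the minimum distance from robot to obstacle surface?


center_dist = sqrt((8.0-5.7)^2 + (4.8-2.9)^2)
= sqrt(5.29 + 3.61)
= 2.9833
min_dist = center_dist - radius = 2.9833 - 2.0 = 0.9833 m


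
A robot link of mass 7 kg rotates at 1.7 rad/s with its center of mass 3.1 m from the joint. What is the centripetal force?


F = m * omega^2 * r
= 7 * 1.7^2 * 3.1
= 7 * 2.89 * 3.1
= 62.713 N


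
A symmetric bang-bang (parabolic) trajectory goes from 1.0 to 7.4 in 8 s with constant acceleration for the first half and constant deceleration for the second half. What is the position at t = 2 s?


Symmetric rest-to-rest: each phase covers (pf-p0)/2 in time T/2. 0.5*a*(T/2)^2 = (pf-p0)/2 => a = 4*(pf-p0)/T^2
a = 4*(7.4-1.0)/8^2 = 0.4
t = 2 is in the acceleration phase (t <= T/2).
p = p0 + 0.5*a*t^2 = 1.0 + 0.5*0.4*2^2
= 1.8


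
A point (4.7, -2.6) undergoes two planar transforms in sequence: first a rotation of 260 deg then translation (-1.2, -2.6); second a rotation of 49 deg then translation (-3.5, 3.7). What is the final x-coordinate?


After transform 1:
x1 = cos(260)*4.7 - sin(260)*-2.6 + -1.2 = -4.5766
y1 = sin(260)*4.7 + cos(260)*-2.6 + -2.6 = -6.7771
After transform 2:
x2 = cos(49)*-4.5766 - sin(49)*-6.7771 + -3.5
= -1.3878


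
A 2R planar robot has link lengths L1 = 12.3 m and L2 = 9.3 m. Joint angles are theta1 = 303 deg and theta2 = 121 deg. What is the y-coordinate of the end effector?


Convert angles to radians: theta1 = 5.2883, theta2 = 2.1118
y = L1*sin(theta1) + L2*sin(theta1+theta2)
y = -10.3156 + 8.3588
y = -1.9569


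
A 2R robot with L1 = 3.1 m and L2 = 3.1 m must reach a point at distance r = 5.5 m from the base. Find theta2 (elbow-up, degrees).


cos(theta2) = (r^2 - L1^2 - L2^2) / (2*L1*L2)
cos(theta2) = (30.25 - 9.61 - 9.61) / 19.22
cos(theta2) = 0.573881
theta2 = 54.9787 degrees


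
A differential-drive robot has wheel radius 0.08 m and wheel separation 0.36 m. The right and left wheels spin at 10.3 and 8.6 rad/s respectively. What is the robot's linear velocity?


vR = r*wR = 0.08*10.3 = 0.824 m/s
vL = r*wL = 0.08*8.6 = 0.688 m/s
v = (vR+vL)/2 = 0.756 m/s
omega = (vR-vL)/L = 0.3778 rad/s
linear velocity = 0.756 m/s


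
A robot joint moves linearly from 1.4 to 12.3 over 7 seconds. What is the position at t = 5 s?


s = t/T = 5/7 = 0.7143
p(t) = p0 + (pf-p0)*s
= 1.4 + (12.3 - 1.4) * 0.7143
= 9.1857


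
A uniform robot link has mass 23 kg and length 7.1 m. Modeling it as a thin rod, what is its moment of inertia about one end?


I = (1/3) * m * L^2
= (1/3) * 23 * 7.1^2
= 0.333333 * 23 * 50.41
= 386.4767 kg*m^2


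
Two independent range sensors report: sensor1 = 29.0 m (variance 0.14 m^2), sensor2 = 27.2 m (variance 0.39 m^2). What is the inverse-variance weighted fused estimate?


w1 = (1/var1) / (1/var1 + 1/var2)
   = 7.1429 / (7.1429 + 2.5641) = 0.7358
w2 = 1 - w1 = 0.2642
fused = w1*s1 + w2*s2 = 21.3396 + 7.1849
= 28.5245 m


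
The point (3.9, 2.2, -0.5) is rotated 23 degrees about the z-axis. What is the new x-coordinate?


Rotation about z-axis: x' = x*cos(theta) - y*sin(theta)
= 3.9 * 0.9205 - 2.2 * 0.3907
= 2.7304


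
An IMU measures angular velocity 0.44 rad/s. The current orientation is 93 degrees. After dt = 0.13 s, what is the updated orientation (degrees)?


delta_theta = w * dt = 0.44 * 0.13 = 0.0572 rad
= 3.2773 deg
theta_new = 93 + 3.2773 = 96.2773 deg


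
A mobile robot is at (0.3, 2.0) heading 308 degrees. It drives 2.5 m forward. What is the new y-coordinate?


y_new = y0 + d*sin(theta)
= 2.0 + 2.5*sin(308)
= 2.0 + -1.97
= 0.03
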